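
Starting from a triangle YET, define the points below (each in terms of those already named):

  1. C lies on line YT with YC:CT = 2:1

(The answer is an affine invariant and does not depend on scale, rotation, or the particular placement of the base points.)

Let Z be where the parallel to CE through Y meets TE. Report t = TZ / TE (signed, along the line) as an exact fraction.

t = 3

Assign Y = (0, 0), E = (1, 0), T = (0, 1) — the answer is frame-independent, so this choice is without loss of generality.
1. C lies on line YT with YC:CT = 2:1 ⇒ C = (0, 2/3)
through Y parallel to CE: direction (1, -2/3); meets TE at Z = (3, -2)
Z = T + t·(E−T) with t = 3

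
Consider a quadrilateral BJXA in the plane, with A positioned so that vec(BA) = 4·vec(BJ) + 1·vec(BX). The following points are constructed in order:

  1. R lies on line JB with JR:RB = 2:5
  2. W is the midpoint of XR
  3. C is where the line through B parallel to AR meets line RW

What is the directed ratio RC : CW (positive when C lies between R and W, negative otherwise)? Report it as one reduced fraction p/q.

RC:CW = 5/9

Assign B = (0, 0), J = (1, 0), X = (0, 1), A = (4, 1) — the answer is frame-independent, so this choice is without loss of generality.
1. R lies on line JB with JR:RB = 2:5 ⇒ R = (5/7, 0)
2. W is the midpoint of XR ⇒ W = (5/14, 1/2)
3. C is where the line through B parallel to AR meets line RW ⇒ C = (115/196, 5/28)
C = R + t·(W−R) with t = 5/14, so RC:CW = t:(1−t) = 5/14:9/14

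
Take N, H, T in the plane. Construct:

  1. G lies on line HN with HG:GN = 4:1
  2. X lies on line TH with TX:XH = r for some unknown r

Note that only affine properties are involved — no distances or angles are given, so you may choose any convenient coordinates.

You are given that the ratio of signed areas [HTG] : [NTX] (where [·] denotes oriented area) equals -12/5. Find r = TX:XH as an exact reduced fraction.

r = 1/2

Choose coordinates N = (0, 0), H = (1, 0), T = (0, 1).
1. G lies on line HN with HG:GN = 4:1 ⇒ G = (1/5, 0)
2. With TX:XH = r, write λ = r/(r+1) so X = T + λ·(H−T); X is affine-linear in λ
Every point depending on X is an affine combination of X and λ-independent points, so each such coordinate is linear in λ; the λ² term in each signed area is a multiple of (H−T)×(H−T) = 0, so 2·[HTG] and 2·[NTX] are each linear in λ. Evaluating at λ=0 and λ=1:
  2·[HTG] = 4/5,   2·[NTX] = −λ
So [HTG]:[NTX] = (4/5) / (−λ). Setting this equal to -12/5:
  4/5 = -12/5·(−λ)  ⇒  λ = 1/3
Then r = λ/(1−λ) = (1/3)/(2/3) = 1/2. Check: with r = 1/2, X = (1/3, 2/3) and [HTG]:[NTX] = -12/5 as required.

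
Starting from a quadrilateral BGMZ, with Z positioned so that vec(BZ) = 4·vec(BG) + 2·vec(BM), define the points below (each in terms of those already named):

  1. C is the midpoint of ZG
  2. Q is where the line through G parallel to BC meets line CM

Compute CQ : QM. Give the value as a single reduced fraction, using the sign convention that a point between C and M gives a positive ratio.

CQ:QM = -2/7

Choose coordinates B = (0, 0), G = (1, 0), M = (0, 1), Z = (4, 2).
1. C is the midpoint of ZG ⇒ C = (5/2, 1)
2. Q is where the line through G parallel to BC meets line CM ⇒ Q = (7/2, 1)
Q = C + t·(M−C) with t = -2/5, so CQ:QM = t:(1−t) = -2/5:7/5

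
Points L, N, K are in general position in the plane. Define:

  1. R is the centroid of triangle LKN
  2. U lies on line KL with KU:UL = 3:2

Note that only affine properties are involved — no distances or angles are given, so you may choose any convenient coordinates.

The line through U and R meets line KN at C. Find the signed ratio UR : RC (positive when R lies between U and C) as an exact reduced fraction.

Assign L = (0, 0), N = (1, 0), K = (0, 1) — the answer is frame-independent, so this choice is without loss of generality.
1. R is the centroid of triangle LKN ⇒ R = (1/3, 1/3)
2. U lies on line KL with KU:UL = 3:2 ⇒ U = (0, 2/5)
line UR meets KN at C = (3/4, 1/4)
R = U + t·(C−U) with t = 4/9, so UR:RC = 4/9:5/9

UR:RC = 4/5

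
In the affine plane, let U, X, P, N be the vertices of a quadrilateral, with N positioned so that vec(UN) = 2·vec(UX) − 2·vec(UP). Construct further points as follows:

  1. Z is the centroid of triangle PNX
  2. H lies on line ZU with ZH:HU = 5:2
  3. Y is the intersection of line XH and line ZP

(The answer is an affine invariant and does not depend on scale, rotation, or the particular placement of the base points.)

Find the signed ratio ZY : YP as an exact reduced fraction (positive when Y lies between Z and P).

ZY:YP = 5/17

Assign U = (0, 0), X = (1, 0), P = (0, 1), N = (2, -2) — the answer is frame-independent, so this choice is without loss of generality.
1. Z is the centroid of triangle PNX ⇒ Z = (1, -1/3)
2. H lies on line ZU with ZH:HU = 5:2 ⇒ H = (2/7, -2/21)
3. Y is the intersection of line XH and line ZP ⇒ Y = (17/22, -1/33)
Y = Z + t·(P−Z) with t = 5/22, so ZY:YP = t:(1−t) = 5/22:17/22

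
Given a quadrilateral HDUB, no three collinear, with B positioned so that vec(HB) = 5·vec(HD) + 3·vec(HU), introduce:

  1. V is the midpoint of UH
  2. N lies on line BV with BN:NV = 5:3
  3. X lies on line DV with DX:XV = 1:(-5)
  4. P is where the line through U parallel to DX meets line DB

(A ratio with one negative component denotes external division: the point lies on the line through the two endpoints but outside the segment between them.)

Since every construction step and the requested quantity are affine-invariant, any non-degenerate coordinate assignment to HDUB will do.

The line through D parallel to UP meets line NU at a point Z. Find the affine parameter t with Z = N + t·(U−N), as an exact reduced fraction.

Work in coordinates with H = (0, 0), D = (1, 0), U = (0, 1), B = (5, 3).
1. V is the midpoint of UH ⇒ V = (0, 1/2)
2. N lies on line BV with BN:NV = 5:3 ⇒ N = (15/8, 23/16)
3. X lies on line DV with DX:XV = 1:(-5) ⇒ X = (5/4, -1/8)
4. P is where the line through U parallel to DX meets line DB ⇒ P = (7/5, 3/10)
through D parallel to UP: direction (7/5, -7/10); meets NU at Z = (-15/22, 37/44)
Z = N + t·(U−N) with t = 15/11

t = 15/11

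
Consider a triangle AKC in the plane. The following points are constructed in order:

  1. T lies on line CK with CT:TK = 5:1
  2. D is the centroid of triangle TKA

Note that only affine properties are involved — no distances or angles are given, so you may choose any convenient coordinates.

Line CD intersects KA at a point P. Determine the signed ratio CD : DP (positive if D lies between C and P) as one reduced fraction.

CD:DP = 17

Assign A = (0, 0), K = (1, 0), C = (0, 1) — the answer is frame-independent, so this choice is without loss of generality.
1. T lies on line CK with CT:TK = 5:1 ⇒ T = (5/6, 1/6)
2. D is the centroid of triangle TKA ⇒ D = (11/18, 1/18)
line CD meets KA at P = (11/17, 0)
D = C + t·(P−C) with t = 17/18, so CD:DP = 17/18:1/18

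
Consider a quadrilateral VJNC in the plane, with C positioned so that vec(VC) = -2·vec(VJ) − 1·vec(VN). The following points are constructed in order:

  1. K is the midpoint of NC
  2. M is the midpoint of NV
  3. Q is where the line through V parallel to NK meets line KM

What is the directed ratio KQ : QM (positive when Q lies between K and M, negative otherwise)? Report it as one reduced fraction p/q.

Choose coordinates V = (0, 0), J = (1, 0), N = (0, 1), C = (-2, -1).
1. K is the midpoint of NC ⇒ K = (-1, 0)
2. M is the midpoint of NV ⇒ M = (0, 1/2)
3. Q is where the line through V parallel to NK meets line KM ⇒ Q = (1, 1)
Q = K + t·(M−K) with t = 2, so KQ:QM = t:(1−t) = 2:-1

KQ:QM = -2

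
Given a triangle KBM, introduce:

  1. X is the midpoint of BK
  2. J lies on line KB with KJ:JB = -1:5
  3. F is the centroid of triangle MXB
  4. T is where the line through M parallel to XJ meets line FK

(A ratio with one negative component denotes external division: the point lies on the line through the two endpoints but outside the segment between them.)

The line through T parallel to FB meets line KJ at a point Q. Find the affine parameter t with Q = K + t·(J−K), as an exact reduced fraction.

Assign K = (0, 0), B = (1, 0), M = (0, 1) — the answer is frame-independent, so this choice is without loss of generality.
1. X is the midpoint of BK ⇒ X = (1/2, 0)
2. J lies on line KB with KJ:JB = -1:5 ⇒ J = (-1/4, 0)
3. F is the centroid of triangle MXB ⇒ F = (1/2, 1/3)
4. T is where the line through M parallel to XJ meets line FK ⇒ T = (3/2, 1)
through T parallel to FB: direction (1/2, -1/3); meets KJ at Q = (3, 0)
Q = K + t·(J−K) with t = -12

t = -12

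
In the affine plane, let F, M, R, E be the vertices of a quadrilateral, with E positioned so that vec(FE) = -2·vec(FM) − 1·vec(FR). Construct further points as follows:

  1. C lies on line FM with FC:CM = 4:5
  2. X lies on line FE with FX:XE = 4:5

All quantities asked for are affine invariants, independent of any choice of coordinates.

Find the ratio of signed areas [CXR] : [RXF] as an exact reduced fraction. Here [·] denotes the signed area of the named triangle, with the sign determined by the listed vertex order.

[CXR]:[RXF] = -31/18

Assign F = (0, 0), M = (1, 0), R = (0, 1), E = (-2, -1) — the answer is frame-independent, so this choice is without loss of generality.
1. C lies on line FM with FC:CM = 4:5 ⇒ C = (4/9, 0)
2. X lies on line FE with FX:XE = 4:5 ⇒ X = (-8/9, -4/9)
2·[CXR] = -124/81, 2·[RXF] = 8/9
[CXR]:[RXF] = -124/81:8/9 = -31/18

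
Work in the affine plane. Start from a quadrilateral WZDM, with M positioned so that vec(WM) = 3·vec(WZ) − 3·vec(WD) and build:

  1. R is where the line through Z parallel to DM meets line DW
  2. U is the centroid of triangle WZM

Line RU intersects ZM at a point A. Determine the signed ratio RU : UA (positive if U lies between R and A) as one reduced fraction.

Assign W = (0, 0), Z = (1, 0), D = (0, 1), M = (3, -3) — the answer is frame-independent, so this choice is without loss of generality.
1. R is where the line through Z parallel to DM meets line DW ⇒ R = (0, 4/3)
2. U is the centroid of triangle WZM ⇒ U = (4/3, -1)
line RU meets ZM at A = (-2/3, 5/2)
U = R + t·(A−R) with t = -2, so RU:UA = -2:3

RU:UA = -2/3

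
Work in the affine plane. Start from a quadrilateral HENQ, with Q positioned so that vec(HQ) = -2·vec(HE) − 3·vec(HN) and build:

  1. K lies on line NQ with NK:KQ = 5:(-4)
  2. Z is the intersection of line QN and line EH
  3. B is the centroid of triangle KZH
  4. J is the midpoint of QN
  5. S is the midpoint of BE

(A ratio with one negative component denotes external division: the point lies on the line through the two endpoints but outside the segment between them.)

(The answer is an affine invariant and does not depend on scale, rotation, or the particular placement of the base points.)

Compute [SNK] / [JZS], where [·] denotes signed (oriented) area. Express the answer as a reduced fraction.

Set H = (0, 0), E = (1, 0), N = (0, 1), Q = (-2, -3); any affine frame gives the same invariant.
1. K lies on line NQ with NK:KQ = 5:(-4) ⇒ K = (-10, -19)
2. Z is the intersection of line QN and line EH ⇒ Z = (-1/2, 0)
3. B is the centroid of triangle KZH ⇒ B = (-7/2, -19/3)
4. J is the midpoint of QN ⇒ J = (-1, -1)
5. S is the midpoint of BE ⇒ S = (-5/4, -19/6)
2·[SNK] = 50/3, 2·[JZS] = -5/6
[SNK]:[JZS] = 50/3:-5/6 = -20

[SNK]:[JZS] = -20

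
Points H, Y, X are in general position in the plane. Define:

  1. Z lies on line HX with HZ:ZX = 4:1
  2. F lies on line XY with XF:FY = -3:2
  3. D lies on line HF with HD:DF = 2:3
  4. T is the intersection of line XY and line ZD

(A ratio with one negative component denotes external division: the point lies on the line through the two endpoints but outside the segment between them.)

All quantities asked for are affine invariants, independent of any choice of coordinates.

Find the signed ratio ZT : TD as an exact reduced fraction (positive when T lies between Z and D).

Assign H = (0, 0), Y = (1, 0), X = (0, 1) — the answer is frame-independent, so this choice is without loss of generality.
1. Z lies on line HX with HZ:ZX = 4:1 ⇒ Z = (0, 4/5)
2. F lies on line XY with XF:FY = -3:2 ⇒ F = (3, -2)
3. D lies on line HF with HD:DF = 2:3 ⇒ D = (6/5, -4/5)
4. T is the intersection of line XY and line ZD ⇒ T = (-3/5, 8/5)
T = Z + t·(D−Z) with t = -1/2, so ZT:TD = t:(1−t) = -1/2:3/2

ZT:TD = -1/3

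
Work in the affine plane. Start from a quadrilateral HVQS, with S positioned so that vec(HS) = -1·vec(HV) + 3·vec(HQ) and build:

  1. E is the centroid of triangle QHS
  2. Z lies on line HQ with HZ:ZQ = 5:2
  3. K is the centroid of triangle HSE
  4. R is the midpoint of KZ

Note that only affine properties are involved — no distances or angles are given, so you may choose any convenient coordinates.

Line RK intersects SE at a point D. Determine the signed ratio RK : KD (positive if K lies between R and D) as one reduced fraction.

Choose coordinates H = (0, 0), V = (1, 0), Q = (0, 1), S = (-1, 3).
1. E is the centroid of triangle QHS ⇒ E = (-1/3, 4/3)
2. Z lies on line HQ with HZ:ZQ = 5:2 ⇒ Z = (0, 5/7)
3. K is the centroid of triangle HSE ⇒ K = (-4/9, 13/9)
4. R is the midpoint of KZ ⇒ R = (-2/9, 68/63)
line RK meets SE at D = (-1/4, 9/8)
K = R + t·(D−R) with t = 8, so RK:KD = 8:-7

RK:KD = -8/7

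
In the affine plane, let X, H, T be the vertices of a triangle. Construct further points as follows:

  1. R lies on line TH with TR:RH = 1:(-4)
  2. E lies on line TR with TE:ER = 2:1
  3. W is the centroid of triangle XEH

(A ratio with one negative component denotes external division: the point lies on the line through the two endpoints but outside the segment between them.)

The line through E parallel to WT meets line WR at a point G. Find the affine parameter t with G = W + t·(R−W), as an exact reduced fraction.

Work in coordinates with X = (0, 0), H = (1, 0), T = (0, 1).
1. R lies on line TH with TR:RH = 1:(-4) ⇒ R = (-1/3, 4/3)
2. E lies on line TR with TE:ER = 2:1 ⇒ E = (-2/9, 11/9)
3. W is the centroid of triangle XEH ⇒ W = (7/27, 11/27)
through E parallel to WT: direction (-7/27, 16/27); meets WR at G = (-11/81, 83/81)
G = W + t·(R−W) with t = 2/3

t = 2/3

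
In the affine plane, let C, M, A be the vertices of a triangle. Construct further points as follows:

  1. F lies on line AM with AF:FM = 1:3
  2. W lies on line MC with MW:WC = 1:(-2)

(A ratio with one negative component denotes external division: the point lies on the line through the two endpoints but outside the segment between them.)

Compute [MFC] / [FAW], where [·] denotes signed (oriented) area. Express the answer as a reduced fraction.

[MFC]:[FAW] = -3

Set C = (0, 0), M = (1, 0), A = (0, 1); any affine frame gives the same invariant.
1. F lies on line AM with AF:FM = 1:3 ⇒ F = (1/4, 3/4)
2. W lies on line MC with MW:WC = 1:(-2) ⇒ W = (2, 0)
2·[MFC] = 3/4, 2·[FAW] = -1/4
[MFC]:[FAW] = 3/4:-1/4 = -3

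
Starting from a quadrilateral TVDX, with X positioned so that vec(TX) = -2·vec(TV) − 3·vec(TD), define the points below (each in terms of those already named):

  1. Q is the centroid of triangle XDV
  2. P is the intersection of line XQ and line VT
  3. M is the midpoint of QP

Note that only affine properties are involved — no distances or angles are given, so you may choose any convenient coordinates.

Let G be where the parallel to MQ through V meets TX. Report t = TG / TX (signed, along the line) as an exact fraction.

Work in coordinates with T = (0, 0), V = (1, 0), D = (0, 1), X = (-2, -3).
1. Q is the centroid of triangle XDV ⇒ Q = (-1/3, -2/3)
2. P is the intersection of line XQ and line VT ⇒ P = (1/7, 0)
3. M is the midpoint of QP ⇒ M = (-2/21, -1/3)
through V parallel to MQ: direction (-5/21, -1/3); meets TX at G = (-14, -21)
G = T + t·(X−T) with t = 7

t = 7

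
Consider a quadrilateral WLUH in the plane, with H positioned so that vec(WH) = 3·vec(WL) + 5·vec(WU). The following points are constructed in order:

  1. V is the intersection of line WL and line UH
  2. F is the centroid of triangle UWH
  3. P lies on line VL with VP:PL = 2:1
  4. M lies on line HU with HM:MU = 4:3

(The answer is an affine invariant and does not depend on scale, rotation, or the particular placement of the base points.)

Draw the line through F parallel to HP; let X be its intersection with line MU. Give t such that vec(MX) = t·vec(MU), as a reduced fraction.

t = -5/24

Choose coordinates W = (0, 0), L = (1, 0), U = (0, 1), H = (3, 5).
1. V is the intersection of line WL and line UH ⇒ V = (-3/4, 0)
2. F is the centroid of triangle UWH ⇒ F = (1, 2)
3. P lies on line VL with VP:PL = 2:1 ⇒ P = (5/12, 0)
4. M lies on line HU with HM:MU = 4:3 ⇒ M = (9/7, 19/7)
through F parallel to HP: direction (-31/12, -5); meets MU at X = (87/56, 43/14)
X = M + t·(U−M) with t = -5/24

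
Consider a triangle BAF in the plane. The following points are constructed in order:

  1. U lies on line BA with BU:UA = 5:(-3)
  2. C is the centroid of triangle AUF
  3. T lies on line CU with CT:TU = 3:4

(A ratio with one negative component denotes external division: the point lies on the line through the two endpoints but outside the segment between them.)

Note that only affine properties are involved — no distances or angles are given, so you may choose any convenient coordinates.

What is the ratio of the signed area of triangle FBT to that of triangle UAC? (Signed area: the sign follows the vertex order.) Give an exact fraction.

[FBT]:[UAC] = -73/21

Choose coordinates B = (0, 0), A = (1, 0), F = (0, 1).
1. U lies on line BA with BU:UA = 5:(-3) ⇒ U = (5/2, 0)
2. C is the centroid of triangle AUF ⇒ C = (7/6, 1/3)
3. T lies on line CU with CT:TU = 3:4 ⇒ T = (73/42, 4/21)
2·[FBT] = 73/42, 2·[UAC] = -1/2
[FBT]:[UAC] = 73/42:-1/2 = -73/21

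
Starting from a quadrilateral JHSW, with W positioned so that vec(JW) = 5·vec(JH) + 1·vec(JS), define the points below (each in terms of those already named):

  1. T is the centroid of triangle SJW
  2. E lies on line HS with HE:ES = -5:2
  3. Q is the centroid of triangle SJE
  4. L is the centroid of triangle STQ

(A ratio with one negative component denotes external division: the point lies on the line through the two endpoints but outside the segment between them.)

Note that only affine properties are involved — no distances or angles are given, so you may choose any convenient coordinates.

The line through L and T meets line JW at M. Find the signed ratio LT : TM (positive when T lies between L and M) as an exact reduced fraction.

LT:TM = 19/15

Set J = (0, 0), H = (1, 0), S = (0, 1), W = (5, 1); any affine frame gives the same invariant.
1. T is the centroid of triangle SJW ⇒ T = (5/3, 2/3)
2. E lies on line HS with HE:ES = -5:2 ⇒ E = (-2/3, 5/3)
3. Q is the centroid of triangle SJE ⇒ Q = (-2/9, 8/9)
4. L is the centroid of triangle STQ ⇒ L = (13/27, 23/27)
line LT meets JW at M = (445/171, 89/171)
T = L + t·(M−L) with t = 19/34, so LT:TM = 19/34:15/34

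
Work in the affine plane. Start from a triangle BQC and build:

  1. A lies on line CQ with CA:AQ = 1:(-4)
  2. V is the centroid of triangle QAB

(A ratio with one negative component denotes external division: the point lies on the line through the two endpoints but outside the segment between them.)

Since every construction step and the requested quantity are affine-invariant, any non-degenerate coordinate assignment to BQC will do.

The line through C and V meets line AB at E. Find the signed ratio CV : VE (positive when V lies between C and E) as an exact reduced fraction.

Choose coordinates B = (0, 0), Q = (1, 0), C = (0, 1).
1. A lies on line CQ with CA:AQ = 1:(-4) ⇒ A = (-1/3, 4/3)
2. V is the centroid of triangle QAB ⇒ V = (2/9, 4/9)
line CV meets AB at E = (-2/3, 8/3)
V = C + t·(E−C) with t = -1/3, so CV:VE = -1/3:4/3

CV:VE = -1/4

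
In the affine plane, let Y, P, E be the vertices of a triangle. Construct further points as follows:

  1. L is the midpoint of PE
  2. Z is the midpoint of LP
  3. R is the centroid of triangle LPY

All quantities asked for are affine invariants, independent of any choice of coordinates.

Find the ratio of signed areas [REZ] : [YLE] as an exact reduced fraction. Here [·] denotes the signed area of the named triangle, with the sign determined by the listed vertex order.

Assign Y = (0, 0), P = (1, 0), E = (0, 1) — the answer is frame-independent, so this choice is without loss of generality.
1. L is the midpoint of PE ⇒ L = (1/2, 1/2)
2. Z is the midpoint of LP ⇒ Z = (3/4, 1/4)
3. R is the centroid of triangle LPY ⇒ R = (1/2, 1/6)
2·[REZ] = -1/4, 2·[YLE] = 1/2
[REZ]:[YLE] = -1/4:1/2 = -1/2

[REZ]:[YLE] = -1/2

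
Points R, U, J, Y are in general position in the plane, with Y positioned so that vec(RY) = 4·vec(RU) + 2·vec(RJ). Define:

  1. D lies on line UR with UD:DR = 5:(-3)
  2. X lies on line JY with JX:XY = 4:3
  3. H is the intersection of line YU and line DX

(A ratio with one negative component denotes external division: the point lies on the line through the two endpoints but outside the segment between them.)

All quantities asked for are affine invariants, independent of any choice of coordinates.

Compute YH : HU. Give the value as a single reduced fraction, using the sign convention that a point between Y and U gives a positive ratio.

Assign R = (0, 0), U = (1, 0), J = (0, 1), Y = (4, 2) — the answer is frame-independent, so this choice is without loss of generality.
1. D lies on line UR with UD:DR = 5:(-3) ⇒ D = (-3/2, 0)
2. X lies on line JY with JX:XY = 4:3 ⇒ X = (16/7, 11/7)
3. H is the intersection of line YU and line DX ⇒ H = (41/8, 11/4)
H = Y + t·(U−Y) with t = -3/8, so YH:HU = t:(1−t) = -3/8:11/8

YH:HU = -3/11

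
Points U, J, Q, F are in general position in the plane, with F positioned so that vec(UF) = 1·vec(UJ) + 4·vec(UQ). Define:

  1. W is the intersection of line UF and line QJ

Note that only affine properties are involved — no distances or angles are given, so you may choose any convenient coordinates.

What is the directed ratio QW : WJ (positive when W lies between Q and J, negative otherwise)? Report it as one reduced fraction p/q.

QW:WJ = 1/4

Assign U = (0, 0), J = (1, 0), Q = (0, 1), F = (1, 4) — the answer is frame-independent, so this choice is without loss of generality.
1. W is the intersection of line UF and line QJ ⇒ W = (1/5, 4/5)
W = Q + t·(J−Q) with t = 1/5, so QW:WJ = t:(1−t) = 1/5:4/5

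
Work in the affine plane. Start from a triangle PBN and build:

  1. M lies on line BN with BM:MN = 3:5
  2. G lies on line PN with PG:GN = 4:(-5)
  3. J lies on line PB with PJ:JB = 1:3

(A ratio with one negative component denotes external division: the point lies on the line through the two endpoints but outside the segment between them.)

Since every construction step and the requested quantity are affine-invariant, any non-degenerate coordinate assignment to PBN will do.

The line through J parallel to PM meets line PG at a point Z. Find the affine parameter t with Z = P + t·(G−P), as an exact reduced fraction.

t = 3/80

Assign P = (0, 0), B = (1, 0), N = (0, 1) — the answer is frame-independent, so this choice is without loss of generality.
1. M lies on line BN with BM:MN = 3:5 ⇒ M = (5/8, 3/8)
2. G lies on line PN with PG:GN = 4:(-5) ⇒ G = (0, -4)
3. J lies on line PB with PJ:JB = 1:3 ⇒ J = (1/4, 0)
through J parallel to PM: direction (5/8, 3/8); meets PG at Z = (0, -3/20)
Z = P + t·(G−P) with t = 3/80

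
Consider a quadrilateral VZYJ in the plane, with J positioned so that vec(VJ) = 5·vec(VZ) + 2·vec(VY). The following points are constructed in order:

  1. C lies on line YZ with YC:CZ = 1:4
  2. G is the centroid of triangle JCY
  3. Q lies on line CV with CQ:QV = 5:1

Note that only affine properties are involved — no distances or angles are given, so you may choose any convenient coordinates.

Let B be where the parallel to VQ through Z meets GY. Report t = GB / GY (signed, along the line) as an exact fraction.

t = 1/4

Choose coordinates V = (0, 0), Z = (1, 0), Y = (0, 1), J = (5, 2).
1. C lies on line YZ with YC:CZ = 1:4 ⇒ C = (1/5, 4/5)
2. G is the centroid of triangle JCY ⇒ G = (26/15, 19/15)
3. Q lies on line CV with CQ:QV = 5:1 ⇒ Q = (1/30, 2/15)
through Z parallel to VQ: direction (1/30, 2/15); meets GY at B = (13/10, 6/5)
B = G + t·(Y−G) with t = 1/4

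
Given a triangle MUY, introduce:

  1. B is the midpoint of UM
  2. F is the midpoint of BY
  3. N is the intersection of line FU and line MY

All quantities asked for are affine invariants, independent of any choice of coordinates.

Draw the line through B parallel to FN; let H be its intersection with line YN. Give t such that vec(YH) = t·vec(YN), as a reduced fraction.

Assign M = (0, 0), U = (1, 0), Y = (0, 1) — the answer is frame-independent, so this choice is without loss of generality.
1. B is the midpoint of UM ⇒ B = (1/2, 0)
2. F is the midpoint of BY ⇒ F = (1/4, 1/2)
3. N is the intersection of line FU and line MY ⇒ N = (0, 2/3)
through B parallel to FN: direction (-1/4, 1/6); meets YN at H = (0, 1/3)
H = Y + t·(N−Y) with t = 2

t = 2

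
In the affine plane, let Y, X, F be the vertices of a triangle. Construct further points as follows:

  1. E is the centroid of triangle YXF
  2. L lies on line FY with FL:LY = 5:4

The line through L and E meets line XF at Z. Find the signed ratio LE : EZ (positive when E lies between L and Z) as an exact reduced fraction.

LE:EZ = 2/3

Set Y = (0, 0), X = (1, 0), F = (0, 1); any affine frame gives the same invariant.
1. E is the centroid of triangle YXF ⇒ E = (1/3, 1/3)
2. L lies on line FY with FL:LY = 5:4 ⇒ L = (0, 4/9)
line LE meets XF at Z = (5/6, 1/6)
E = L + t·(Z−L) with t = 2/5, so LE:EZ = 2/5:3/5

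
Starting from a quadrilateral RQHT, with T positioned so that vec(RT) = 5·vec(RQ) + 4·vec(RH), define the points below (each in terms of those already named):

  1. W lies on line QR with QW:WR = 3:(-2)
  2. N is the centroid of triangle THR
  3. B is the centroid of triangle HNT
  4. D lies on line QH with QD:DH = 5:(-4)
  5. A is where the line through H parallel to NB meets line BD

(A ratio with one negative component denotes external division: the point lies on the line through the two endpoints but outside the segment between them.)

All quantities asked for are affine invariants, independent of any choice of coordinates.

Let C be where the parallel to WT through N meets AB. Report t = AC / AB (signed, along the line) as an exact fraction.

Set R = (0, 0), Q = (1, 0), H = (0, 1), T = (5, 4); any affine frame gives the same invariant.
1. W lies on line QR with QW:WR = 3:(-2) ⇒ W = (-2, 0)
2. N is the centroid of triangle THR ⇒ N = (5/3, 5/3)
3. B is the centroid of triangle HNT ⇒ B = (20/9, 20/9)
4. D lies on line QH with QD:DH = 5:(-4) ⇒ D = (-4, 5)
5. A is where the line through H parallel to NB meets line BD ⇒ A = (124/81, 205/81)
through N parallel to WT: direction (7, 4); meets AB at C = (140/57, 845/399)
C = A + t·(B−A) with t = 178/133

t = 178/133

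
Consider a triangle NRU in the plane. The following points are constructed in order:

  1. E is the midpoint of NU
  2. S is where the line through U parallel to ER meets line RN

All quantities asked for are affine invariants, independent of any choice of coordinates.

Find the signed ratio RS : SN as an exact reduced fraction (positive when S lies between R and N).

RS:SN = -1/2

Assign N = (0, 0), R = (1, 0), U = (0, 1) — the answer is frame-independent, so this choice is without loss of generality.
1. E is the midpoint of NU ⇒ E = (0, 1/2)
2. S is where the line through U parallel to ER meets line RN ⇒ S = (2, 0)
S = R + t·(N−R) with t = -1, so RS:SN = t:(1−t) = -1:2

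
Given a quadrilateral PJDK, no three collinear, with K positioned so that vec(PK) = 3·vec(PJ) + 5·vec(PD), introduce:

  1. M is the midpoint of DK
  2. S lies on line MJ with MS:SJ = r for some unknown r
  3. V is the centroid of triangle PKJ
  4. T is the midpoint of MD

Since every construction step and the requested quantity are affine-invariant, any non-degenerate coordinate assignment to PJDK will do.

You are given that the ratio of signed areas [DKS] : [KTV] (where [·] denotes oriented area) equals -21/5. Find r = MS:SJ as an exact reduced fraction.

r = -3

Work in coordinates with P = (0, 0), J = (1, 0), D = (0, 1), K = (3, 5).
1. M is the midpoint of DK ⇒ M = (3/2, 3)
2. With MS:SJ = r, write λ = r/(r+1) so S = M + λ·(J−M); S is affine-linear in λ
3. V is the centroid of triangle PKJ ⇒ V = (4/3, 5/3)
4. T is the midpoint of MD ⇒ T = (3/4, 2)
Every point depending on S is an affine combination of S and λ-independent points, so each such coordinate is linear in λ; the λ² term in each signed area is a multiple of (J−M)×(J−M) = 0, so 2·[DKS] and 2·[KTV] are each linear in λ. Evaluating at λ=0 and λ=1:
  2·[DKS] = -7·λ,   2·[KTV] = 5/2
So [DKS]:[KTV] = (-7·λ) / (5/2). Setting this equal to -21/5:
  -7·λ = -21/5·(5/2)  ⇒  λ = 3/2
Then r = λ/(1−λ) = (3/2)/(-1/2) = -3. Check: with r = -3, S = (3/4, -3/2) and [DKS]:[KTV] = -21/5 as required.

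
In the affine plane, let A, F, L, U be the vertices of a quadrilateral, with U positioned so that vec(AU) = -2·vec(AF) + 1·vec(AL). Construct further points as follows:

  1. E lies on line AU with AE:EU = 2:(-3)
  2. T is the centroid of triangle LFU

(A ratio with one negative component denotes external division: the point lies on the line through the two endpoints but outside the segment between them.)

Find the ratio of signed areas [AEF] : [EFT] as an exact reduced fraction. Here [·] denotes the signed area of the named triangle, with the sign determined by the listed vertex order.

Set A = (0, 0), F = (1, 0), L = (0, 1), U = (-2, 1); any affine frame gives the same invariant.
1. E lies on line AU with AE:EU = 2:(-3) ⇒ E = (4, -2)
2. T is the centroid of triangle LFU ⇒ T = (-1/3, 2/3)
2·[AEF] = 2, 2·[EFT] = 2/3
[AEF]:[EFT] = 2:2/3 = 3

[AEF]:[EFT] = 3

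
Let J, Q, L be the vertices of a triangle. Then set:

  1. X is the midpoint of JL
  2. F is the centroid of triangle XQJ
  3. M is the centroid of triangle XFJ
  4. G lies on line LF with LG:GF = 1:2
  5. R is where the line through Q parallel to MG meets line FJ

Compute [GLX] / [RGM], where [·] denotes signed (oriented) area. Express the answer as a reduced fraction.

Set J = (0, 0), Q = (1, 0), L = (0, 1); any affine frame gives the same invariant.
1. X is the midpoint of JL ⇒ X = (0, 1/2)
2. F is the centroid of triangle XQJ ⇒ F = (1/3, 1/6)
3. M is the centroid of triangle XFJ ⇒ M = (1/9, 2/9)
4. G lies on line LF with LG:GF = 1:2 ⇒ G = (1/9, 13/18)
5. R is where the line through Q parallel to MG meets line FJ ⇒ R = (1, 1/2)
2·[GLX] = 1/18, 2·[RGM] = 4/9
[GLX]:[RGM] = 1/18:4/9 = 1/8

[GLX]:[RGM] = 1/8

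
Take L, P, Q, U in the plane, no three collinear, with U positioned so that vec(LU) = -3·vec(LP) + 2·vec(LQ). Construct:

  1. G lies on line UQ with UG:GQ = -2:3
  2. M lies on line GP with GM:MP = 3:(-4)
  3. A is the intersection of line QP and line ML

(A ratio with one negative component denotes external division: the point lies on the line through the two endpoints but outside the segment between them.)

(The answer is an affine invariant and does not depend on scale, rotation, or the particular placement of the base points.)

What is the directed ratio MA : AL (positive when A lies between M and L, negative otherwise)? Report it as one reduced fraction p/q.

MA:AL = -24

Set L = (0, 0), P = (1, 0), Q = (0, 1), U = (-3, 2); any affine frame gives the same invariant.
1. G lies on line UQ with UG:GQ = -2:3 ⇒ G = (-9, 4)
2. M lies on line GP with GM:MP = 3:(-4) ⇒ M = (-39, 16)
3. A is the intersection of line QP and line ML ⇒ A = (39/23, -16/23)
A = M + t·(L−M) with t = 24/23, so MA:AL = t:(1−t) = 24/23:-1/23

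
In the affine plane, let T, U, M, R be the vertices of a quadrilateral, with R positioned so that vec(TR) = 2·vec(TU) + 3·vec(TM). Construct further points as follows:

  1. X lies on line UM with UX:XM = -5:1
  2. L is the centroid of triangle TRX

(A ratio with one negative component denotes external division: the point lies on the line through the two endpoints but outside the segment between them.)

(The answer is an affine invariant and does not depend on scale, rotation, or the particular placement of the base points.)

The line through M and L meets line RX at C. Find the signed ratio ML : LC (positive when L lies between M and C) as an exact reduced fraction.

Choose coordinates T = (0, 0), U = (1, 0), M = (0, 1), R = (2, 3).
1. X lies on line UM with UX:XM = -5:1 ⇒ X = (-1/4, 5/4)
2. L is the centroid of triangle TRX ⇒ L = (7/12, 17/12)
line ML meets RX at C = (-7, -4)
L = M + t·(C−M) with t = -1/12, so ML:LC = -1/12:13/12

ML:LC = -1/13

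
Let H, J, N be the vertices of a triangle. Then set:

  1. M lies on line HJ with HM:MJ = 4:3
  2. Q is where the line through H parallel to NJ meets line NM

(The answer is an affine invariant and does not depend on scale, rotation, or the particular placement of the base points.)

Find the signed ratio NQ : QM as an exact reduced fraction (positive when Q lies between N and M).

Choose coordinates H = (0, 0), J = (1, 0), N = (0, 1).
1. M lies on line HJ with HM:MJ = 4:3 ⇒ M = (4/7, 0)
2. Q is where the line through H parallel to NJ meets line NM ⇒ Q = (4/3, -4/3)
Q = N + t·(M−N) with t = 7/3, so NQ:QM = t:(1−t) = 7/3:-4/3

NQ:QM = -7/4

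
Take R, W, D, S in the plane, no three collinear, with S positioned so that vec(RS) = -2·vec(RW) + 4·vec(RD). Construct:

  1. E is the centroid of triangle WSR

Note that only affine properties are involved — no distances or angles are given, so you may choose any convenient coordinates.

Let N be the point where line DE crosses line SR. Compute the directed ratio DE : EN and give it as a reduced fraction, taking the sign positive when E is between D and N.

Assign R = (0, 0), W = (1, 0), D = (0, 1), S = (-2, 4) — the answer is frame-independent, so this choice is without loss of generality.
1. E is the centroid of triangle WSR ⇒ E = (-1/3, 4/3)
line DE meets SR at N = (-1, 2)
E = D + t·(N−D) with t = 1/3, so DE:EN = 1/3:2/3

DE:EN = 1/2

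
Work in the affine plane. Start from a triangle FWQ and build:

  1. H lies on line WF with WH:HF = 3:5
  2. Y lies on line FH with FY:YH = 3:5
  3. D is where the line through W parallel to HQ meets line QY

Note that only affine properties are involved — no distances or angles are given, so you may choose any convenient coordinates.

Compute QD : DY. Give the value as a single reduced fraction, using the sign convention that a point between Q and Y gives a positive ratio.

QD:DY = -24/49

Choose coordinates F = (0, 0), W = (1, 0), Q = (0, 1).
1. H lies on line WF with WH:HF = 3:5 ⇒ H = (5/8, 0)
2. Y lies on line FH with FY:YH = 3:5 ⇒ Y = (15/64, 0)
3. D is where the line through W parallel to HQ meets line QY ⇒ D = (-9/40, 49/25)
D = Q + t·(Y−Q) with t = -24/25, so QD:DY = t:(1−t) = -24/25:49/25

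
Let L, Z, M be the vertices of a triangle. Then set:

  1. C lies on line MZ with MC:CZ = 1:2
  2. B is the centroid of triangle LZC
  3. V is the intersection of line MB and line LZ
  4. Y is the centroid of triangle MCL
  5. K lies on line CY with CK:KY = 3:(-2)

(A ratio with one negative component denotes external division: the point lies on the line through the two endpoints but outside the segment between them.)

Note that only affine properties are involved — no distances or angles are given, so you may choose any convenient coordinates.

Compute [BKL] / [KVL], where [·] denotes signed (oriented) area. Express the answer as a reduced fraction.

[BKL]:[KVL] = -7/6

Set L = (0, 0), Z = (1, 0), M = (0, 1); any affine frame gives the same invariant.
1. C lies on line MZ with MC:CZ = 1:2 ⇒ C = (1/3, 2/3)
2. B is the centroid of triangle LZC ⇒ B = (4/9, 2/9)
3. V is the intersection of line MB and line LZ ⇒ V = (4/7, 0)
4. Y is the centroid of triangle MCL ⇒ Y = (1/9, 5/9)
5. K lies on line CY with CK:KY = 3:(-2) ⇒ K = (-1/3, 1/3)
2·[BKL] = 2/9, 2·[KVL] = -4/21
[BKL]:[KVL] = 2/9:-4/21 = -7/6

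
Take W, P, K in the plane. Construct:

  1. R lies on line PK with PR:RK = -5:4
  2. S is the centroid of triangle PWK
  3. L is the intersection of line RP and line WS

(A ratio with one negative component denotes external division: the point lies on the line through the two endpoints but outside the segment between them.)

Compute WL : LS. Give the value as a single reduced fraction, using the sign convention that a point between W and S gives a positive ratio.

WL:LS = -3

Assign W = (0, 0), P = (1, 0), K = (0, 1) — the answer is frame-independent, so this choice is without loss of generality.
1. R lies on line PK with PR:RK = -5:4 ⇒ R = (-4, 5)
2. S is the centroid of triangle PWK ⇒ S = (1/3, 1/3)
3. L is the intersection of line RP and line WS ⇒ L = (1/2, 1/2)
L = W + t·(S−W) with t = 3/2, so WL:LS = t:(1−t) = 3/2:-1/2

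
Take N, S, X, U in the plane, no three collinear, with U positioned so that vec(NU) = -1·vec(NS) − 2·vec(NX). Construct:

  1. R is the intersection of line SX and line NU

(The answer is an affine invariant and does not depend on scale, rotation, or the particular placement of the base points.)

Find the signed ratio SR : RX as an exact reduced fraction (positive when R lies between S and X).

Set N = (0, 0), S = (1, 0), X = (0, 1), U = (-1, -2); any affine frame gives the same invariant.
1. R is the intersection of line SX and line NU ⇒ R = (1/3, 2/3)
R = S + t·(X−S) with t = 2/3, so SR:RX = t:(1−t) = 2/3:1/3

SR:RX = 2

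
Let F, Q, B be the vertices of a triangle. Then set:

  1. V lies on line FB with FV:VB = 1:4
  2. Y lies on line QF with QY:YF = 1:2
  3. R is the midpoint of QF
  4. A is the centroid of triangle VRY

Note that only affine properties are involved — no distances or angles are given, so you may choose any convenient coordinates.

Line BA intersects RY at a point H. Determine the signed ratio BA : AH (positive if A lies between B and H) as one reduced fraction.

Work in coordinates with F = (0, 0), Q = (1, 0), B = (0, 1).
1. V lies on line FB with FV:VB = 1:4 ⇒ V = (0, 1/5)
2. Y lies on line QF with QY:YF = 1:2 ⇒ Y = (2/3, 0)
3. R is the midpoint of QF ⇒ R = (1/2, 0)
4. A is the centroid of triangle VRY ⇒ A = (7/18, 1/15)
line BA meets RY at H = (5/12, 0)
A = B + t·(H−B) with t = 14/15, so BA:AH = 14/15:1/15

BA:AH = 14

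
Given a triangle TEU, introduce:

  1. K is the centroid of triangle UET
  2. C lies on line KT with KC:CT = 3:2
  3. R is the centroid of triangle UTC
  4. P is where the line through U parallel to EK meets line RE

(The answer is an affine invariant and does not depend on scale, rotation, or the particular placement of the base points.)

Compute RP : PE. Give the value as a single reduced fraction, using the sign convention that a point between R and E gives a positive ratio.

Assign T = (0, 0), E = (1, 0), U = (0, 1) — the answer is frame-independent, so this choice is without loss of generality.
1. K is the centroid of triangle UET ⇒ K = (1/3, 1/3)
2. C lies on line KT with KC:CT = 3:2 ⇒ C = (2/15, 2/15)
3. R is the centroid of triangle UTC ⇒ R = (2/45, 17/45)
4. P is where the line through U parallel to EK meets line RE ⇒ P = (52/9, -17/9)
P = R + t·(E−R) with t = 6, so RP:PE = t:(1−t) = 6:-5

RP:PE = -6/5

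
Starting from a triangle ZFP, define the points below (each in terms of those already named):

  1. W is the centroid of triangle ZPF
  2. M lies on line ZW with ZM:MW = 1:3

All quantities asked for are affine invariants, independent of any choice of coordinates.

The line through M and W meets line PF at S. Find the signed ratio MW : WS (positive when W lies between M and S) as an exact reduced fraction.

MW:WS = 3/2

Choose coordinates Z = (0, 0), F = (1, 0), P = (0, 1).
1. W is the centroid of triangle ZPF ⇒ W = (1/3, 1/3)
2. M lies on line ZW with ZM:MW = 1:3 ⇒ M = (1/12, 1/12)
line MW meets PF at S = (1/2, 1/2)
W = M + t·(S−M) with t = 3/5, so MW:WS = 3/5:2/5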